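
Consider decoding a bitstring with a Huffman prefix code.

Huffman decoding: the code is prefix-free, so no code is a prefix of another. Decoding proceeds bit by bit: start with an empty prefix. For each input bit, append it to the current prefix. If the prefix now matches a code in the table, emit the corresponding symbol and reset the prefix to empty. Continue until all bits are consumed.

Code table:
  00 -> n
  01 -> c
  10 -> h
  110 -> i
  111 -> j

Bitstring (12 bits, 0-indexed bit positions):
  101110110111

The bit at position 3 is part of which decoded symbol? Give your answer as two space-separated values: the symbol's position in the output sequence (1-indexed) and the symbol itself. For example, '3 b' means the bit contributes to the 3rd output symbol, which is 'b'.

Bit 0: prefix='1' (no match yet)
Bit 1: prefix='10' -> emit 'h', reset
Bit 2: prefix='1' (no match yet)
Bit 3: prefix='11' (no match yet)
Bit 4: prefix='111' -> emit 'j', reset
Bit 5: prefix='0' (no match yet)
Bit 6: prefix='01' -> emit 'c', reset
Bit 7: prefix='1' (no match yet)

Answer: 2 j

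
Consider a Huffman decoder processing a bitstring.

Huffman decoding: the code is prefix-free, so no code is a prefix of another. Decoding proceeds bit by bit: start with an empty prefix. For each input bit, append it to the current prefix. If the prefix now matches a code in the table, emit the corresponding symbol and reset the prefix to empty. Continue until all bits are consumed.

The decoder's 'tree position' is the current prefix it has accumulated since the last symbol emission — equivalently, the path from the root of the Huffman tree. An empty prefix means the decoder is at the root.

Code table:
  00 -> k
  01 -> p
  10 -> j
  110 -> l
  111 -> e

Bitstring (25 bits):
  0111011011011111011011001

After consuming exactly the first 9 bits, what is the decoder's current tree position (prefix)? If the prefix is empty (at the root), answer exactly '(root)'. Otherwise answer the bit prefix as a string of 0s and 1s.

Answer: 1

Derivation:
Bit 0: prefix='0' (no match yet)
Bit 1: prefix='01' -> emit 'p', reset
Bit 2: prefix='1' (no match yet)
Bit 3: prefix='11' (no match yet)
Bit 4: prefix='110' -> emit 'l', reset
Bit 5: prefix='1' (no match yet)
Bit 6: prefix='11' (no match yet)
Bit 7: prefix='110' -> emit 'l', reset
Bit 8: prefix='1' (no match yet)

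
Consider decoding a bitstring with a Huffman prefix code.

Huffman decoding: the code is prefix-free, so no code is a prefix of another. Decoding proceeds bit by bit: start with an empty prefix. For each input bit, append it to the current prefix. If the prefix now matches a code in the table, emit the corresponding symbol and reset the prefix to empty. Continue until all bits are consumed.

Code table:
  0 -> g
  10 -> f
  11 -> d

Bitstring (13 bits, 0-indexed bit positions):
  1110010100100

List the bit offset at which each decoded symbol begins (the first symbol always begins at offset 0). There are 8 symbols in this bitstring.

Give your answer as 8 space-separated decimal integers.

Answer: 0 2 4 5 7 9 10 12

Derivation:
Bit 0: prefix='1' (no match yet)
Bit 1: prefix='11' -> emit 'd', reset
Bit 2: prefix='1' (no match yet)
Bit 3: prefix='10' -> emit 'f', reset
Bit 4: prefix='0' -> emit 'g', reset
Bit 5: prefix='1' (no match yet)
Bit 6: prefix='10' -> emit 'f', reset
Bit 7: prefix='1' (no match yet)
Bit 8: prefix='10' -> emit 'f', reset
Bit 9: prefix='0' -> emit 'g', reset
Bit 10: prefix='1' (no match yet)
Bit 11: prefix='10' -> emit 'f', reset
Bit 12: prefix='0' -> emit 'g', reset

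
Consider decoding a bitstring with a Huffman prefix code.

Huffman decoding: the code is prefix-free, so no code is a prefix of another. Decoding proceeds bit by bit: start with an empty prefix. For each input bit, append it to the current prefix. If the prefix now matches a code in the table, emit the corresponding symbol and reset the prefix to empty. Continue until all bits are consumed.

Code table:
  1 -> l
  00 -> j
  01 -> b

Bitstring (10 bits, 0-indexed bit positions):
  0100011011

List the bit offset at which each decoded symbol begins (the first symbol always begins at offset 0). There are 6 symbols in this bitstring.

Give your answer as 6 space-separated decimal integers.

Answer: 0 2 4 6 7 9

Derivation:
Bit 0: prefix='0' (no match yet)
Bit 1: prefix='01' -> emit 'b', reset
Bit 2: prefix='0' (no match yet)
Bit 3: prefix='00' -> emit 'j', reset
Bit 4: prefix='0' (no match yet)
Bit 5: prefix='01' -> emit 'b', reset
Bit 6: prefix='1' -> emit 'l', reset
Bit 7: prefix='0' (no match yet)
Bit 8: prefix='01' -> emit 'b', reset
Bit 9: prefix='1' -> emit 'l', reset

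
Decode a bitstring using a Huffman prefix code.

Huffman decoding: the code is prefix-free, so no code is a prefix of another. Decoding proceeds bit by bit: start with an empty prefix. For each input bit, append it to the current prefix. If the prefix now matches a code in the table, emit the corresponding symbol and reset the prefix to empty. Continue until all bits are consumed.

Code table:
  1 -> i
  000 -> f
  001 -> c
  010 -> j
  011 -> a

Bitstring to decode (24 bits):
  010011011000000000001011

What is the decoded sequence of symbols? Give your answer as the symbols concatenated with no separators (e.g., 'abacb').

Bit 0: prefix='0' (no match yet)
Bit 1: prefix='01' (no match yet)
Bit 2: prefix='010' -> emit 'j', reset
Bit 3: prefix='0' (no match yet)
Bit 4: prefix='01' (no match yet)
Bit 5: prefix='011' -> emit 'a', reset
Bit 6: prefix='0' (no match yet)
Bit 7: prefix='01' (no match yet)
Bit 8: prefix='011' -> emit 'a', reset
Bit 9: prefix='0' (no match yet)
Bit 10: prefix='00' (no match yet)
Bit 11: prefix='000' -> emit 'f', reset
Bit 12: prefix='0' (no match yet)
Bit 13: prefix='00' (no match yet)
Bit 14: prefix='000' -> emit 'f', reset
Bit 15: prefix='0' (no match yet)
Bit 16: prefix='00' (no match yet)
Bit 17: prefix='000' -> emit 'f', reset
Bit 18: prefix='0' (no match yet)
Bit 19: prefix='00' (no match yet)
Bit 20: prefix='001' -> emit 'c', reset
Bit 21: prefix='0' (no match yet)
Bit 22: prefix='01' (no match yet)
Bit 23: prefix='011' -> emit 'a', reset

Answer: jaafffca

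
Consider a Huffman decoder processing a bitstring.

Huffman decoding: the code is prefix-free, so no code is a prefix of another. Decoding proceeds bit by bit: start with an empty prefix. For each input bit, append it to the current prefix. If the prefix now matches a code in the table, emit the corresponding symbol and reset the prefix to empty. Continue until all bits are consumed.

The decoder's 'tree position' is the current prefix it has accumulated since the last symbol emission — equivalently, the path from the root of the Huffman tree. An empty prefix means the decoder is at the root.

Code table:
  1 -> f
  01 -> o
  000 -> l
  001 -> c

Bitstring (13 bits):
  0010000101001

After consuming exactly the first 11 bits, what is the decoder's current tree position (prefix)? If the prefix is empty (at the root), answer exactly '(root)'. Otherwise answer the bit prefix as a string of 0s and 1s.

Answer: 0

Derivation:
Bit 0: prefix='0' (no match yet)
Bit 1: prefix='00' (no match yet)
Bit 2: prefix='001' -> emit 'c', reset
Bit 3: prefix='0' (no match yet)
Bit 4: prefix='00' (no match yet)
Bit 5: prefix='000' -> emit 'l', reset
Bit 6: prefix='0' (no match yet)
Bit 7: prefix='01' -> emit 'o', reset
Bit 8: prefix='0' (no match yet)
Bit 9: prefix='01' -> emit 'o', reset
Bit 10: prefix='0' (no match yet)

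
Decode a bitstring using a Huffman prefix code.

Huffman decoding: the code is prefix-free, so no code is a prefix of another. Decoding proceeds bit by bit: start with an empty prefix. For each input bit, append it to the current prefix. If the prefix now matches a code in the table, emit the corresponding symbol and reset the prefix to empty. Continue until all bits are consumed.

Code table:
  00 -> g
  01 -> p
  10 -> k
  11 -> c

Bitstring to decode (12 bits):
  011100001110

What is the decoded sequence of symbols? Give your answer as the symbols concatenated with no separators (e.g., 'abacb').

Answer: pcggck

Derivation:
Bit 0: prefix='0' (no match yet)
Bit 1: prefix='01' -> emit 'p', reset
Bit 2: prefix='1' (no match yet)
Bit 3: prefix='11' -> emit 'c', reset
Bit 4: prefix='0' (no match yet)
Bit 5: prefix='00' -> emit 'g', reset
Bit 6: prefix='0' (no match yet)
Bit 7: prefix='00' -> emit 'g', reset
Bit 8: prefix='1' (no match yet)
Bit 9: prefix='11' -> emit 'c', reset
Bit 10: prefix='1' (no match yet)
Bit 11: prefix='10' -> emit 'k', reset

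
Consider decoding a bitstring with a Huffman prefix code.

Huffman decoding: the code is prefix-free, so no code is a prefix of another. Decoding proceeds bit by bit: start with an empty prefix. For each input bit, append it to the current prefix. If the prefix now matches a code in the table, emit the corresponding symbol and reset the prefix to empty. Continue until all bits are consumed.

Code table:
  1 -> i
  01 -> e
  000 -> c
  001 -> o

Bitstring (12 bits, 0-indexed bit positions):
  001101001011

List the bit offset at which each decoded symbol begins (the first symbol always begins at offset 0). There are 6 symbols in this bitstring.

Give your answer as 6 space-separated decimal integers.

Bit 0: prefix='0' (no match yet)
Bit 1: prefix='00' (no match yet)
Bit 2: prefix='001' -> emit 'o', reset
Bit 3: prefix='1' -> emit 'i', reset
Bit 4: prefix='0' (no match yet)
Bit 5: prefix='01' -> emit 'e', reset
Bit 6: prefix='0' (no match yet)
Bit 7: prefix='00' (no match yet)
Bit 8: prefix='001' -> emit 'o', reset
Bit 9: prefix='0' (no match yet)
Bit 10: prefix='01' -> emit 'e', reset
Bit 11: prefix='1' -> emit 'i', reset

Answer: 0 3 4 6 9 11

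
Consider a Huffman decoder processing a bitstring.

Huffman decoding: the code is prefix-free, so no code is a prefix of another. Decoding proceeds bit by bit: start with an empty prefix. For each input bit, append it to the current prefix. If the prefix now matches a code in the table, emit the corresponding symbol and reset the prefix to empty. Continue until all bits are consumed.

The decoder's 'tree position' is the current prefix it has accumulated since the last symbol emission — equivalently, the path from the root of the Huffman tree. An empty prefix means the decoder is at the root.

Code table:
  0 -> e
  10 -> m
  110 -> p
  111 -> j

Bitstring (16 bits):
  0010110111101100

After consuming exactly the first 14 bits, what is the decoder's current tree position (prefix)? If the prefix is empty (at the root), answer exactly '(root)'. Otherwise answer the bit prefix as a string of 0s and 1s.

Answer: 11

Derivation:
Bit 0: prefix='0' -> emit 'e', reset
Bit 1: prefix='0' -> emit 'e', reset
Bit 2: prefix='1' (no match yet)
Bit 3: prefix='10' -> emit 'm', reset
Bit 4: prefix='1' (no match yet)
Bit 5: prefix='11' (no match yet)
Bit 6: prefix='110' -> emit 'p', reset
Bit 7: prefix='1' (no match yet)
Bit 8: prefix='11' (no match yet)
Bit 9: prefix='111' -> emit 'j', reset
Bit 10: prefix='1' (no match yet)
Bit 11: prefix='10' -> emit 'm', reset
Bit 12: prefix='1' (no match yet)
Bit 13: prefix='11' (no match yet)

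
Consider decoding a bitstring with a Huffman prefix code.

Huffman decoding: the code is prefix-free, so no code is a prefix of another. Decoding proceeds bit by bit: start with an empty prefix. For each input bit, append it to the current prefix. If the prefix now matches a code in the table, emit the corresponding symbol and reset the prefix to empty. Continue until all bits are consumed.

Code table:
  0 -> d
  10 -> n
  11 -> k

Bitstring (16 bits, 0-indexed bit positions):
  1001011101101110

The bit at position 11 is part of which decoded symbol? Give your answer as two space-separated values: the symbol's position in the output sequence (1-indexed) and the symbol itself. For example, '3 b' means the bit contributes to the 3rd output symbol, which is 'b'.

Answer: 7 d

Derivation:
Bit 0: prefix='1' (no match yet)
Bit 1: prefix='10' -> emit 'n', reset
Bit 2: prefix='0' -> emit 'd', reset
Bit 3: prefix='1' (no match yet)
Bit 4: prefix='10' -> emit 'n', reset
Bit 5: prefix='1' (no match yet)
Bit 6: prefix='11' -> emit 'k', reset
Bit 7: prefix='1' (no match yet)
Bit 8: prefix='10' -> emit 'n', reset
Bit 9: prefix='1' (no match yet)
Bit 10: prefix='11' -> emit 'k', reset
Bit 11: prefix='0' -> emit 'd', reset
Bit 12: prefix='1' (no match yet)
Bit 13: prefix='11' -> emit 'k', reset
Bit 14: prefix='1' (no match yet)
Bit 15: prefix='10' -> emit 'n', reset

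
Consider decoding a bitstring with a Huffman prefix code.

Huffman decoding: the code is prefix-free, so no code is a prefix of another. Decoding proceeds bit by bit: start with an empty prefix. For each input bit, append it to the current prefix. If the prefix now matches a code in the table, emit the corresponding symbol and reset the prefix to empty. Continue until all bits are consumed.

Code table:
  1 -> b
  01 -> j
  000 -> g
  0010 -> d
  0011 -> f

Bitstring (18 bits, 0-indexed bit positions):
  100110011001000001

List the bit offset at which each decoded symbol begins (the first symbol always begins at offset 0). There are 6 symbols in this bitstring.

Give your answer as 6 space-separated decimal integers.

Bit 0: prefix='1' -> emit 'b', reset
Bit 1: prefix='0' (no match yet)
Bit 2: prefix='00' (no match yet)
Bit 3: prefix='001' (no match yet)
Bit 4: prefix='0011' -> emit 'f', reset
Bit 5: prefix='0' (no match yet)
Bit 6: prefix='00' (no match yet)
Bit 7: prefix='001' (no match yet)
Bit 8: prefix='0011' -> emit 'f', reset
Bit 9: prefix='0' (no match yet)
Bit 10: prefix='00' (no match yet)
Bit 11: prefix='001' (no match yet)
Bit 12: prefix='0010' -> emit 'd', reset
Bit 13: prefix='0' (no match yet)
Bit 14: prefix='00' (no match yet)
Bit 15: prefix='000' -> emit 'g', reset
Bit 16: prefix='0' (no match yet)
Bit 17: prefix='01' -> emit 'j', reset

Answer: 0 1 5 9 13 16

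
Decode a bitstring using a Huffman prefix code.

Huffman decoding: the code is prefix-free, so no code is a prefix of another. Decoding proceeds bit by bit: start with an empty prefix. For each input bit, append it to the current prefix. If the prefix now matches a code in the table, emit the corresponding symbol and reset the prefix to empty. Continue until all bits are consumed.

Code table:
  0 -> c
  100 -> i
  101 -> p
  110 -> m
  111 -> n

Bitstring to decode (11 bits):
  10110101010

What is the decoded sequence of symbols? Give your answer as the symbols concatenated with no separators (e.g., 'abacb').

Bit 0: prefix='1' (no match yet)
Bit 1: prefix='10' (no match yet)
Bit 2: prefix='101' -> emit 'p', reset
Bit 3: prefix='1' (no match yet)
Bit 4: prefix='10' (no match yet)
Bit 5: prefix='101' -> emit 'p', reset
Bit 6: prefix='0' -> emit 'c', reset
Bit 7: prefix='1' (no match yet)
Bit 8: prefix='10' (no match yet)
Bit 9: prefix='101' -> emit 'p', reset
Bit 10: prefix='0' -> emit 'c', reset

Answer: ppcpc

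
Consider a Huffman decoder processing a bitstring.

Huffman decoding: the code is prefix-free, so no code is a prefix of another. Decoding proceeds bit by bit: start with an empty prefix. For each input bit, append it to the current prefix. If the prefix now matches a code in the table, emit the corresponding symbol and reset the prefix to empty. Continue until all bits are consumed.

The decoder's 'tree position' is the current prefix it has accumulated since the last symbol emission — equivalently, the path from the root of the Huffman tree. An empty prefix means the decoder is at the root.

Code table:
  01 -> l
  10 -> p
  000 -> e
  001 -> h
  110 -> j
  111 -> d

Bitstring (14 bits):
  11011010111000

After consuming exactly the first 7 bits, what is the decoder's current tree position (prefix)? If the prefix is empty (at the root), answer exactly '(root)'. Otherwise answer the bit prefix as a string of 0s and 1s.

Bit 0: prefix='1' (no match yet)
Bit 1: prefix='11' (no match yet)
Bit 2: prefix='110' -> emit 'j', reset
Bit 3: prefix='1' (no match yet)
Bit 4: prefix='11' (no match yet)
Bit 5: prefix='110' -> emit 'j', reset
Bit 6: prefix='1' (no match yet)

Answer: 1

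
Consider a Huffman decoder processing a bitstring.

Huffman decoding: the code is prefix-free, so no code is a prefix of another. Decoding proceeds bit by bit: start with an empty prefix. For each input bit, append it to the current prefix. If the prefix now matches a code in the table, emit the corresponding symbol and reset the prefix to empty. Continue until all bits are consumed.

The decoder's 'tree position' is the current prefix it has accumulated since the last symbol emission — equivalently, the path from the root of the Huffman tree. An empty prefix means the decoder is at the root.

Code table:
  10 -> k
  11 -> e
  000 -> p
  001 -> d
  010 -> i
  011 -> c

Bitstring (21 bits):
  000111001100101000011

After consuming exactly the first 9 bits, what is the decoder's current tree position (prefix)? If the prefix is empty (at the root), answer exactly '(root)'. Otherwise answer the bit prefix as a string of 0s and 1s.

Answer: 01

Derivation:
Bit 0: prefix='0' (no match yet)
Bit 1: prefix='00' (no match yet)
Bit 2: prefix='000' -> emit 'p', reset
Bit 3: prefix='1' (no match yet)
Bit 4: prefix='11' -> emit 'e', reset
Bit 5: prefix='1' (no match yet)
Bit 6: prefix='10' -> emit 'k', reset
Bit 7: prefix='0' (no match yet)
Bit 8: prefix='01' (no match yet)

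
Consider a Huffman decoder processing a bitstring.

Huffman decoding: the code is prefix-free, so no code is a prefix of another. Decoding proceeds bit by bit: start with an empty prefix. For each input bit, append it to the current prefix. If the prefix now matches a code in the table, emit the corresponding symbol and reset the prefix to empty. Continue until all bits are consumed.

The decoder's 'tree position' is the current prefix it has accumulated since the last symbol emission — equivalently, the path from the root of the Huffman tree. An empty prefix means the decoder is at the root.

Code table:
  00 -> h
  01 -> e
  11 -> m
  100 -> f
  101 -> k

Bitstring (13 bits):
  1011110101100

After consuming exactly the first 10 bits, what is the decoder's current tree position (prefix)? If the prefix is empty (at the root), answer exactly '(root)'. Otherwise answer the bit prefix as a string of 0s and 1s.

Bit 0: prefix='1' (no match yet)
Bit 1: prefix='10' (no match yet)
Bit 2: prefix='101' -> emit 'k', reset
Bit 3: prefix='1' (no match yet)
Bit 4: prefix='11' -> emit 'm', reset
Bit 5: prefix='1' (no match yet)
Bit 6: prefix='10' (no match yet)
Bit 7: prefix='101' -> emit 'k', reset
Bit 8: prefix='0' (no match yet)
Bit 9: prefix='01' -> emit 'e', reset

Answer: (root)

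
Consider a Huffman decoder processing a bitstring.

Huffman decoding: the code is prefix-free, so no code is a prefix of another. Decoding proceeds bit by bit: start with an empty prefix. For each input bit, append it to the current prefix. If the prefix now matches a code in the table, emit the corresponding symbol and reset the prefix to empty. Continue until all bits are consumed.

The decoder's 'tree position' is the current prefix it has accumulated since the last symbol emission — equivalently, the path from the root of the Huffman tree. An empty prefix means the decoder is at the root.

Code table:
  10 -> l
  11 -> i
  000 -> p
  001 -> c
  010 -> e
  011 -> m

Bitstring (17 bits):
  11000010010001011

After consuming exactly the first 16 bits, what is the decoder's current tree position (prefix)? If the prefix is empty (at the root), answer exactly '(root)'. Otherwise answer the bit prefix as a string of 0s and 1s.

Bit 0: prefix='1' (no match yet)
Bit 1: prefix='11' -> emit 'i', reset
Bit 2: prefix='0' (no match yet)
Bit 3: prefix='00' (no match yet)
Bit 4: prefix='000' -> emit 'p', reset
Bit 5: prefix='0' (no match yet)
Bit 6: prefix='01' (no match yet)
Bit 7: prefix='010' -> emit 'e', reset
Bit 8: prefix='0' (no match yet)
Bit 9: prefix='01' (no match yet)
Bit 10: prefix='010' -> emit 'e', reset
Bit 11: prefix='0' (no match yet)
Bit 12: prefix='00' (no match yet)
Bit 13: prefix='001' -> emit 'c', reset
Bit 14: prefix='0' (no match yet)
Bit 15: prefix='01' (no match yet)

Answer: 01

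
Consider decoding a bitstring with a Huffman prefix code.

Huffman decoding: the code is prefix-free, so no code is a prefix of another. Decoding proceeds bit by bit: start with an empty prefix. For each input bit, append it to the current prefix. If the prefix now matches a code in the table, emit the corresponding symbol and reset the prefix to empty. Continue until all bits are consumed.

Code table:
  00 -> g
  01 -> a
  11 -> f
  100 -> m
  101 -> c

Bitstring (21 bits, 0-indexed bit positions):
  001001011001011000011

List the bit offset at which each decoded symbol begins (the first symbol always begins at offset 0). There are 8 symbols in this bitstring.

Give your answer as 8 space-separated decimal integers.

Bit 0: prefix='0' (no match yet)
Bit 1: prefix='00' -> emit 'g', reset
Bit 2: prefix='1' (no match yet)
Bit 3: prefix='10' (no match yet)
Bit 4: prefix='100' -> emit 'm', reset
Bit 5: prefix='1' (no match yet)
Bit 6: prefix='10' (no match yet)
Bit 7: prefix='101' -> emit 'c', reset
Bit 8: prefix='1' (no match yet)
Bit 9: prefix='10' (no match yet)
Bit 10: prefix='100' -> emit 'm', reset
Bit 11: prefix='1' (no match yet)
Bit 12: prefix='10' (no match yet)
Bit 13: prefix='101' -> emit 'c', reset
Bit 14: prefix='1' (no match yet)
Bit 15: prefix='10' (no match yet)
Bit 16: prefix='100' -> emit 'm', reset
Bit 17: prefix='0' (no match yet)
Bit 18: prefix='00' -> emit 'g', reset
Bit 19: prefix='1' (no match yet)
Bit 20: prefix='11' -> emit 'f', reset

Answer: 0 2 5 8 11 14 17 19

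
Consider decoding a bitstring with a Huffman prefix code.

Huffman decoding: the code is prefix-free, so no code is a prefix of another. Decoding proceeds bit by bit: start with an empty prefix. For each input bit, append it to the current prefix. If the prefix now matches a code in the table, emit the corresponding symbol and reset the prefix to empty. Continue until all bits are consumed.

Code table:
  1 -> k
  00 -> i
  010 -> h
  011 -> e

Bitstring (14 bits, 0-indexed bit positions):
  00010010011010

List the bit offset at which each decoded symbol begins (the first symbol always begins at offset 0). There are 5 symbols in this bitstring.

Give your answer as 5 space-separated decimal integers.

Bit 0: prefix='0' (no match yet)
Bit 1: prefix='00' -> emit 'i', reset
Bit 2: prefix='0' (no match yet)
Bit 3: prefix='01' (no match yet)
Bit 4: prefix='010' -> emit 'h', reset
Bit 5: prefix='0' (no match yet)
Bit 6: prefix='01' (no match yet)
Bit 7: prefix='010' -> emit 'h', reset
Bit 8: prefix='0' (no match yet)
Bit 9: prefix='01' (no match yet)
Bit 10: prefix='011' -> emit 'e', reset
Bit 11: prefix='0' (no match yet)
Bit 12: prefix='01' (no match yet)
Bit 13: prefix='010' -> emit 'h', reset

Answer: 0 2 5 8 11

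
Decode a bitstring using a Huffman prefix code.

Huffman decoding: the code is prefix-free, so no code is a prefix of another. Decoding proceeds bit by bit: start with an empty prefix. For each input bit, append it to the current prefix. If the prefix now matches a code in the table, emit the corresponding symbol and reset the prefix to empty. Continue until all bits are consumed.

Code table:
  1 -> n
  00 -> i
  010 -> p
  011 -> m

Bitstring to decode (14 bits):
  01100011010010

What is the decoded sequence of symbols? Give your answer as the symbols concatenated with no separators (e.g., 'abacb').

Answer: mimpp

Derivation:
Bit 0: prefix='0' (no match yet)
Bit 1: prefix='01' (no match yet)
Bit 2: prefix='011' -> emit 'm', reset
Bit 3: prefix='0' (no match yet)
Bit 4: prefix='00' -> emit 'i', reset
Bit 5: prefix='0' (no match yet)
Bit 6: prefix='01' (no match yet)
Bit 7: prefix='011' -> emit 'm', reset
Bit 8: prefix='0' (no match yet)
Bit 9: prefix='01' (no match yet)
Bit 10: prefix='010' -> emit 'p', reset
Bit 11: prefix='0' (no match yet)
Bit 12: prefix='01' (no match yet)
Bit 13: prefix='010' -> emit 'p', reset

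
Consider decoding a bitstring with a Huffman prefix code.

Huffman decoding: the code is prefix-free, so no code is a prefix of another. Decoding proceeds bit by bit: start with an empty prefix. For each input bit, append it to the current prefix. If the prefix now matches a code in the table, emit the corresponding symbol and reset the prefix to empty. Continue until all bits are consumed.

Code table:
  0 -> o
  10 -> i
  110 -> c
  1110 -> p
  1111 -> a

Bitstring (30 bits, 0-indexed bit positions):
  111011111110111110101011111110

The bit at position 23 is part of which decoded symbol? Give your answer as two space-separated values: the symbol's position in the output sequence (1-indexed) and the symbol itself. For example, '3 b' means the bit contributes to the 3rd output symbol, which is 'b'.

Bit 0: prefix='1' (no match yet)
Bit 1: prefix='11' (no match yet)
Bit 2: prefix='111' (no match yet)
Bit 3: prefix='1110' -> emit 'p', reset
Bit 4: prefix='1' (no match yet)
Bit 5: prefix='11' (no match yet)
Bit 6: prefix='111' (no match yet)
Bit 7: prefix='1111' -> emit 'a', reset
Bit 8: prefix='1' (no match yet)
Bit 9: prefix='11' (no match yet)
Bit 10: prefix='111' (no match yet)
Bit 11: prefix='1110' -> emit 'p', reset
Bit 12: prefix='1' (no match yet)
Bit 13: prefix='11' (no match yet)
Bit 14: prefix='111' (no match yet)
Bit 15: prefix='1111' -> emit 'a', reset
Bit 16: prefix='1' (no match yet)
Bit 17: prefix='10' -> emit 'i', reset
Bit 18: prefix='1' (no match yet)
Bit 19: prefix='10' -> emit 'i', reset
Bit 20: prefix='1' (no match yet)
Bit 21: prefix='10' -> emit 'i', reset
Bit 22: prefix='1' (no match yet)
Bit 23: prefix='11' (no match yet)
Bit 24: prefix='111' (no match yet)
Bit 25: prefix='1111' -> emit 'a', reset
Bit 26: prefix='1' (no match yet)
Bit 27: prefix='11' (no match yet)

Answer: 8 a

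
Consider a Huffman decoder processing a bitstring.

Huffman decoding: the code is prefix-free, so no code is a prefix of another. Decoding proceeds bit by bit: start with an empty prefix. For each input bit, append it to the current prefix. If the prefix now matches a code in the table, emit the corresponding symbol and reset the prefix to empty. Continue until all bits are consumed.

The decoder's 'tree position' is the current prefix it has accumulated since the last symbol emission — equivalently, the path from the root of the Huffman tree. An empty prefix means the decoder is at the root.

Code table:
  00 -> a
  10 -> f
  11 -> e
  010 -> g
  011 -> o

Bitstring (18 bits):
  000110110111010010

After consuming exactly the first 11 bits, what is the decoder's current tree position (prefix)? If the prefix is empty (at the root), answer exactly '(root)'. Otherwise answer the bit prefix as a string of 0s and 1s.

Answer: (root)

Derivation:
Bit 0: prefix='0' (no match yet)
Bit 1: prefix='00' -> emit 'a', reset
Bit 2: prefix='0' (no match yet)
Bit 3: prefix='01' (no match yet)
Bit 4: prefix='011' -> emit 'o', reset
Bit 5: prefix='0' (no match yet)
Bit 6: prefix='01' (no match yet)
Bit 7: prefix='011' -> emit 'o', reset
Bit 8: prefix='0' (no match yet)
Bit 9: prefix='01' (no match yet)
Bit 10: prefix='011' -> emit 'o', reset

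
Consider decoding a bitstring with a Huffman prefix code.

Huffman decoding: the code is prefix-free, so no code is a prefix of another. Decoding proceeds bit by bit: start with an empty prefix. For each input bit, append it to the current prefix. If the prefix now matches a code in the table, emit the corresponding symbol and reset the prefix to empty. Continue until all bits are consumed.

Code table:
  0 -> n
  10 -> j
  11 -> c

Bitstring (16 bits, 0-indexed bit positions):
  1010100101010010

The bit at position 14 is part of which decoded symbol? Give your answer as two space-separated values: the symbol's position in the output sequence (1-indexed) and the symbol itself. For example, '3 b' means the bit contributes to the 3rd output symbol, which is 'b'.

Answer: 9 j

Derivation:
Bit 0: prefix='1' (no match yet)
Bit 1: prefix='10' -> emit 'j', reset
Bit 2: prefix='1' (no match yet)
Bit 3: prefix='10' -> emit 'j', reset
Bit 4: prefix='1' (no match yet)
Bit 5: prefix='10' -> emit 'j', reset
Bit 6: prefix='0' -> emit 'n', reset
Bit 7: prefix='1' (no match yet)
Bit 8: prefix='10' -> emit 'j', reset
Bit 9: prefix='1' (no match yet)
Bit 10: prefix='10' -> emit 'j', reset
Bit 11: prefix='1' (no match yet)
Bit 12: prefix='10' -> emit 'j', reset
Bit 13: prefix='0' -> emit 'n', reset
Bit 14: prefix='1' (no match yet)
Bit 15: prefix='10' -> emit 'j', reset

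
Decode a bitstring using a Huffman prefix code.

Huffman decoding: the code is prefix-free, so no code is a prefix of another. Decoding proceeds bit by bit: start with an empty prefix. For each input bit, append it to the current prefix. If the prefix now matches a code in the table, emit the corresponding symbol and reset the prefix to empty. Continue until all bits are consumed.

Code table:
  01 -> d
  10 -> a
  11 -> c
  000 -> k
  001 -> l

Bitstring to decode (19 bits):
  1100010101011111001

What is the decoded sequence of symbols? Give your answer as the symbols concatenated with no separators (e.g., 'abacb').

Bit 0: prefix='1' (no match yet)
Bit 1: prefix='11' -> emit 'c', reset
Bit 2: prefix='0' (no match yet)
Bit 3: prefix='00' (no match yet)
Bit 4: prefix='000' -> emit 'k', reset
Bit 5: prefix='1' (no match yet)
Bit 6: prefix='10' -> emit 'a', reset
Bit 7: prefix='1' (no match yet)
Bit 8: prefix='10' -> emit 'a', reset
Bit 9: prefix='1' (no match yet)
Bit 10: prefix='10' -> emit 'a', reset
Bit 11: prefix='1' (no match yet)
Bit 12: prefix='11' -> emit 'c', reset
Bit 13: prefix='1' (no match yet)
Bit 14: prefix='11' -> emit 'c', reset
Bit 15: prefix='1' (no match yet)
Bit 16: prefix='10' -> emit 'a', reset
Bit 17: prefix='0' (no match yet)
Bit 18: prefix='01' -> emit 'd', reset

Answer: ckaaaccad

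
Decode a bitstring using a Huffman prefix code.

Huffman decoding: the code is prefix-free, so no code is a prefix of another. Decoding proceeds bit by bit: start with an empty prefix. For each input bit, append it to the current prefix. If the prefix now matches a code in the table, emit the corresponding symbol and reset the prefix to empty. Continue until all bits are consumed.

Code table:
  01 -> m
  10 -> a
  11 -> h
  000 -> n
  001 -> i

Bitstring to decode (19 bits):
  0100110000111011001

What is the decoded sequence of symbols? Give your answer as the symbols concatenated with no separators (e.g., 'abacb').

Answer: mianhahi

Derivation:
Bit 0: prefix='0' (no match yet)
Bit 1: prefix='01' -> emit 'm', reset
Bit 2: prefix='0' (no match yet)
Bit 3: prefix='00' (no match yet)
Bit 4: prefix='001' -> emit 'i', reset
Bit 5: prefix='1' (no match yet)
Bit 6: prefix='10' -> emit 'a', reset
Bit 7: prefix='0' (no match yet)
Bit 8: prefix='00' (no match yet)
Bit 9: prefix='000' -> emit 'n', reset
Bit 10: prefix='1' (no match yet)
Bit 11: prefix='11' -> emit 'h', reset
Bit 12: prefix='1' (no match yet)
Bit 13: prefix='10' -> emit 'a', reset
Bit 14: prefix='1' (no match yet)
Bit 15: prefix='11' -> emit 'h', reset
Bit 16: prefix='0' (no match yet)
Bit 17: prefix='00' (no match yet)
Bit 18: prefix='001' -> emit 'i', reset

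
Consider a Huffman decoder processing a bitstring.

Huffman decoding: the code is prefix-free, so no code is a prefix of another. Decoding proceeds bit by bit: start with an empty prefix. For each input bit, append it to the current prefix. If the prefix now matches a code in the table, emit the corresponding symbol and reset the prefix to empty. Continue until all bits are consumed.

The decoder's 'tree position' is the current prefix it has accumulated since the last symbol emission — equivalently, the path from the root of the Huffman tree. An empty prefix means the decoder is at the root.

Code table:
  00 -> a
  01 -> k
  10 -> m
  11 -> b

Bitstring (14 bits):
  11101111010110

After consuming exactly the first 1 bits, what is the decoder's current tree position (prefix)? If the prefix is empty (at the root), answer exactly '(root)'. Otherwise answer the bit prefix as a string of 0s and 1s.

Bit 0: prefix='1' (no match yet)

Answer: 1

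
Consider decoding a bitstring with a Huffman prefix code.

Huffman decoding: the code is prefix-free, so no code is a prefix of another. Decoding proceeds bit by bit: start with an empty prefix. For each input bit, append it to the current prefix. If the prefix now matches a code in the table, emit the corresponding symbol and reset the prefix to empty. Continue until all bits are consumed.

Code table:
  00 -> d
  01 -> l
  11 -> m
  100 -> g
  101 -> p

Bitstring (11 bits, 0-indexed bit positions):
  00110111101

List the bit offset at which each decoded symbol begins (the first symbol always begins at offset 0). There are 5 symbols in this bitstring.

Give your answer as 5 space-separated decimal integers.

Bit 0: prefix='0' (no match yet)
Bit 1: prefix='00' -> emit 'd', reset
Bit 2: prefix='1' (no match yet)
Bit 3: prefix='11' -> emit 'm', reset
Bit 4: prefix='0' (no match yet)
Bit 5: prefix='01' -> emit 'l', reset
Bit 6: prefix='1' (no match yet)
Bit 7: prefix='11' -> emit 'm', reset
Bit 8: prefix='1' (no match yet)
Bit 9: prefix='10' (no match yet)
Bit 10: prefix='101' -> emit 'p', reset

Answer: 0 2 4 6 8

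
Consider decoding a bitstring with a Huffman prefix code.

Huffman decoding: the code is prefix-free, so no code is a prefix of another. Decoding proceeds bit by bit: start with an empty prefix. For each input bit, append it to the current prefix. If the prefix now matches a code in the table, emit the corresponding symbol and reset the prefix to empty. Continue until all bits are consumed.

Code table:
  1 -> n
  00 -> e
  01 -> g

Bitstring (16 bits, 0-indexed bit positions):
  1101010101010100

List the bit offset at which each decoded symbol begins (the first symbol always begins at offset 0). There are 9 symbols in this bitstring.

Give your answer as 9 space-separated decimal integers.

Bit 0: prefix='1' -> emit 'n', reset
Bit 1: prefix='1' -> emit 'n', reset
Bit 2: prefix='0' (no match yet)
Bit 3: prefix='01' -> emit 'g', reset
Bit 4: prefix='0' (no match yet)
Bit 5: prefix='01' -> emit 'g', reset
Bit 6: prefix='0' (no match yet)
Bit 7: prefix='01' -> emit 'g', reset
Bit 8: prefix='0' (no match yet)
Bit 9: prefix='01' -> emit 'g', reset
Bit 10: prefix='0' (no match yet)
Bit 11: prefix='01' -> emit 'g', reset
Bit 12: prefix='0' (no match yet)
Bit 13: prefix='01' -> emit 'g', reset
Bit 14: prefix='0' (no match yet)
Bit 15: prefix='00' -> emit 'e', reset

Answer: 0 1 2 4 6 8 10 12 14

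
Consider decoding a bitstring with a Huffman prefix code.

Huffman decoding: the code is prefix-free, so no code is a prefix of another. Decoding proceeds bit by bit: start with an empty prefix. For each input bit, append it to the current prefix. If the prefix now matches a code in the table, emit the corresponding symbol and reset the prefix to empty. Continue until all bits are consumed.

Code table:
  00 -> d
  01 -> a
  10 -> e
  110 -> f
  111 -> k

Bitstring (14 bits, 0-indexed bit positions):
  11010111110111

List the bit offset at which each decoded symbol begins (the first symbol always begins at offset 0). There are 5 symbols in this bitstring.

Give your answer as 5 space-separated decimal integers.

Answer: 0 3 5 8 11

Derivation:
Bit 0: prefix='1' (no match yet)
Bit 1: prefix='11' (no match yet)
Bit 2: prefix='110' -> emit 'f', reset
Bit 3: prefix='1' (no match yet)
Bit 4: prefix='10' -> emit 'e', reset
Bit 5: prefix='1' (no match yet)
Bit 6: prefix='11' (no match yet)
Bit 7: prefix='111' -> emit 'k', reset
Bit 8: prefix='1' (no match yet)
Bit 9: prefix='11' (no match yet)
Bit 10: prefix='110' -> emit 'f', reset
Bit 11: prefix='1' (no match yet)
Bit 12: prefix='11' (no match yet)
Bit 13: prefix='111' -> emit 'k', reset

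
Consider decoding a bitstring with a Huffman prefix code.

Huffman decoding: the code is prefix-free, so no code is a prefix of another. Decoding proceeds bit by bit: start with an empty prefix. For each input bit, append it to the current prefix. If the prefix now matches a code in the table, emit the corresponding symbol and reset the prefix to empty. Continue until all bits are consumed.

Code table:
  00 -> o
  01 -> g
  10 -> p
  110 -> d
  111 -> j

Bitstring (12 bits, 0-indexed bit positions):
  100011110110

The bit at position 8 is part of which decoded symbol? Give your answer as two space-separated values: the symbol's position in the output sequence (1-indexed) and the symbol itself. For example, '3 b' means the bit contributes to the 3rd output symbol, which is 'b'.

Bit 0: prefix='1' (no match yet)
Bit 1: prefix='10' -> emit 'p', reset
Bit 2: prefix='0' (no match yet)
Bit 3: prefix='00' -> emit 'o', reset
Bit 4: prefix='1' (no match yet)
Bit 5: prefix='11' (no match yet)
Bit 6: prefix='111' -> emit 'j', reset
Bit 7: prefix='1' (no match yet)
Bit 8: prefix='10' -> emit 'p', reset
Bit 9: prefix='1' (no match yet)
Bit 10: prefix='11' (no match yet)
Bit 11: prefix='110' -> emit 'd', reset

Answer: 4 p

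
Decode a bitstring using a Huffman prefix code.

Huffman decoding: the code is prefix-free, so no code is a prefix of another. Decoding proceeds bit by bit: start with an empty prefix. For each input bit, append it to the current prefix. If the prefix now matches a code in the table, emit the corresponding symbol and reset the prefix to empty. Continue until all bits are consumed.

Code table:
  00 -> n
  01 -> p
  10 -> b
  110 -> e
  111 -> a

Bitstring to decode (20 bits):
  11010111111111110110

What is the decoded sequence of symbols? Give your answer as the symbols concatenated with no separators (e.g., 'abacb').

Answer: ebaaaee

Derivation:
Bit 0: prefix='1' (no match yet)
Bit 1: prefix='11' (no match yet)
Bit 2: prefix='110' -> emit 'e', reset
Bit 3: prefix='1' (no match yet)
Bit 4: prefix='10' -> emit 'b', reset
Bit 5: prefix='1' (no match yet)
Bit 6: prefix='11' (no match yet)
Bit 7: prefix='111' -> emit 'a', reset
Bit 8: prefix='1' (no match yet)
Bit 9: prefix='11' (no match yet)
Bit 10: prefix='111' -> emit 'a', reset
Bit 11: prefix='1' (no match yet)
Bit 12: prefix='11' (no match yet)
Bit 13: prefix='111' -> emit 'a', reset
Bit 14: prefix='1' (no match yet)
Bit 15: prefix='11' (no match yet)
Bit 16: prefix='110' -> emit 'e', reset
Bit 17: prefix='1' (no match yet)
Bit 18: prefix='11' (no match yet)
Bit 19: prefix='110' -> emit 'e', reset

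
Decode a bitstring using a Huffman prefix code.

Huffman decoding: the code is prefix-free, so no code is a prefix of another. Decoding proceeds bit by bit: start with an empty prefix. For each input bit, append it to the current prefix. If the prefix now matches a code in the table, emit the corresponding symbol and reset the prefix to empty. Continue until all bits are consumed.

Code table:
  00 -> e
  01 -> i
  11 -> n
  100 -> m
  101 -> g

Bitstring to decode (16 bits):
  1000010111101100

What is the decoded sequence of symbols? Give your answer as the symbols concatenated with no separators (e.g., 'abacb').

Bit 0: prefix='1' (no match yet)
Bit 1: prefix='10' (no match yet)
Bit 2: prefix='100' -> emit 'm', reset
Bit 3: prefix='0' (no match yet)
Bit 4: prefix='00' -> emit 'e', reset
Bit 5: prefix='1' (no match yet)
Bit 6: prefix='10' (no match yet)
Bit 7: prefix='101' -> emit 'g', reset
Bit 8: prefix='1' (no match yet)
Bit 9: prefix='11' -> emit 'n', reset
Bit 10: prefix='1' (no match yet)
Bit 11: prefix='10' (no match yet)
Bit 12: prefix='101' -> emit 'g', reset
Bit 13: prefix='1' (no match yet)
Bit 14: prefix='10' (no match yet)
Bit 15: prefix='100' -> emit 'm', reset

Answer: megngm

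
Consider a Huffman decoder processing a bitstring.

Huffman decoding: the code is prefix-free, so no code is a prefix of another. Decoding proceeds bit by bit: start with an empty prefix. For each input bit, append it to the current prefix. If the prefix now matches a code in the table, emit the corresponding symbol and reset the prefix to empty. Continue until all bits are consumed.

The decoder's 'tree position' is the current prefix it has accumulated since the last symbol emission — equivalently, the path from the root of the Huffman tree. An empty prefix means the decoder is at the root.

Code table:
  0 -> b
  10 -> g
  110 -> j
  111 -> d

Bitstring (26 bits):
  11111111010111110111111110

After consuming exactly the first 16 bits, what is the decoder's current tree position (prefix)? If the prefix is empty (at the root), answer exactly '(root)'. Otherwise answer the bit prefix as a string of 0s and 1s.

Answer: 11

Derivation:
Bit 0: prefix='1' (no match yet)
Bit 1: prefix='11' (no match yet)
Bit 2: prefix='111' -> emit 'd', reset
Bit 3: prefix='1' (no match yet)
Bit 4: prefix='11' (no match yet)
Bit 5: prefix='111' -> emit 'd', reset
Bit 6: prefix='1' (no match yet)
Bit 7: prefix='11' (no match yet)
Bit 8: prefix='110' -> emit 'j', reset
Bit 9: prefix='1' (no match yet)
Bit 10: prefix='10' -> emit 'g', reset
Bit 11: prefix='1' (no match yet)
Bit 12: prefix='11' (no match yet)
Bit 13: prefix='111' -> emit 'd', reset
Bit 14: prefix='1' (no match yet)
Bit 15: prefix='11' (no match yet)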